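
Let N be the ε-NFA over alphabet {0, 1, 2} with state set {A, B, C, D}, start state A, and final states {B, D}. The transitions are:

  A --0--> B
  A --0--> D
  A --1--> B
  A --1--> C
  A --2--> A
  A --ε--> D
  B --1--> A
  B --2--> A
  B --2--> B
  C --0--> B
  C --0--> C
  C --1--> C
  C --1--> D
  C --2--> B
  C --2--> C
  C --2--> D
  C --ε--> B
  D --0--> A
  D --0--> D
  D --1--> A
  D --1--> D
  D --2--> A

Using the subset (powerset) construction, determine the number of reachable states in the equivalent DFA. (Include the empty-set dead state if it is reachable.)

Start state of the DFA: {A, D} (ε-closure of the NFA start).
{A, D} --0--> {A, B, D}  [new]
{A, D} --1--> {A, B, C, D}  [new]
{A, D} --2--> {A, D}  [seen]
{A, B, D} --0--> {A, B, D}  [seen]
{A, B, D} --1--> {A, B, C, D}  [seen]
{A, B, D} --2--> {A, B, D}  [seen]
{A, B, C, D} --0--> {A, B, C, D}  [seen]
{A, B, C, D} --1--> {A, B, C, D}  [seen]
{A, B, C, D} --2--> {A, B, C, D}  [seen]
Reachable DFA states: {A, D}, {A, B, D}, {A, B, C, D}.

3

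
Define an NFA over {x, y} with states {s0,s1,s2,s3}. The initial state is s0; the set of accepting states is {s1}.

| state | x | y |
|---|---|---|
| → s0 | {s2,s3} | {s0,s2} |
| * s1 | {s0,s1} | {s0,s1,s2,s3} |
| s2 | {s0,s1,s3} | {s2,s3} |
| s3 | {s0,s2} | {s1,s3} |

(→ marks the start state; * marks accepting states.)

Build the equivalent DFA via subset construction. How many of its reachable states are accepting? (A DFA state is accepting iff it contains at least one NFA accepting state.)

2

Start state of the DFA: {s0}.
{s0} --x--> {s2,s3}  [new]
{s0} --y--> {s0,s2}  [new]
{s2,s3} --x--> {s0,s1,s2,s3}  [new]
{s2,s3} --y--> {s1,s2,s3}  [new]
{s0,s2} --x--> {s0,s1,s2,s3}  [seen]
{s0,s2} --y--> {s0,s2,s3}  [new]
{s0,s1,s2,s3} --x--> {s0,s1,s2,s3}  [seen]
{s0,s1,s2,s3} --y--> {s0,s1,s2,s3}  [seen]
{s1,s2,s3} --x--> {s0,s1,s2,s3}  [seen]
{s1,s2,s3} --y--> {s0,s1,s2,s3}  [seen]
{s0,s2,s3} --x--> {s0,s1,s2,s3}  [seen]
{s0,s2,s3} --y--> {s0,s1,s2,s3}  [seen]
Reachable DFA states: {s0}, {s2,s3}, {s0,s2}, {s0,s1,s2,s3}, {s1,s2,s3}, {s0,s2,s3}.
Accepting DFA states (contain an NFA accepting state): {s0,s1,s2,s3}, {s1,s2,s3}.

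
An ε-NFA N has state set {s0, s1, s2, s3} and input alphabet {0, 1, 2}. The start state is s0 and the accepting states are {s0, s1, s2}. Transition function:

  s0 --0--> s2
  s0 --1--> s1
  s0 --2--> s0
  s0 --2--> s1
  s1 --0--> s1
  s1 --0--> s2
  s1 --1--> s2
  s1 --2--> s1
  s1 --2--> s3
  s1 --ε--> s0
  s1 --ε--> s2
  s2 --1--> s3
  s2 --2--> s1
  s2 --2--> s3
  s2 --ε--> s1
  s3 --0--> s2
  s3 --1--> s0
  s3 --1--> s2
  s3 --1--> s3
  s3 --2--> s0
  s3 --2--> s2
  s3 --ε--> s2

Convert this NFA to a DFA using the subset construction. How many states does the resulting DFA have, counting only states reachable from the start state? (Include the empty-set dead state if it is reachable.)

3

Start state of the DFA: {s0} (ε-closure of the NFA start).
{s0} --0--> {s0, s1, s2}  [new]
{s0} --1--> {s0, s1, s2}  [seen]
{s0} --2--> {s0, s1, s2}  [seen]
{s0, s1, s2} --0--> {s0, s1, s2}  [seen]
{s0, s1, s2} --1--> {s0, s1, s2, s3}  [new]
{s0, s1, s2} --2--> {s0, s1, s2, s3}  [seen]
{s0, s1, s2, s3} --0--> {s0, s1, s2}  [seen]
{s0, s1, s2, s3} --1--> {s0, s1, s2, s3}  [seen]
{s0, s1, s2, s3} --2--> {s0, s1, s2, s3}  [seen]
Reachable DFA states: {s0}, {s0, s1, s2}, {s0, s1, s2, s3}.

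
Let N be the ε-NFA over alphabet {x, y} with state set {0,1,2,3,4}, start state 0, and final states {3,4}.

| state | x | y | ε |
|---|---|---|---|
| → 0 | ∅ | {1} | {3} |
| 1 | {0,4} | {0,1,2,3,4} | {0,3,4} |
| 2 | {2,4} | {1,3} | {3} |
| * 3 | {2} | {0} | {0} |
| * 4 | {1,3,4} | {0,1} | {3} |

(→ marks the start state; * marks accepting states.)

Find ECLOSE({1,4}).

{0,1,3,4}

Begin with {1,4}.
1 →ε {0,3,4}; add 0, 3.
ε-closure = {0,1,3,4}.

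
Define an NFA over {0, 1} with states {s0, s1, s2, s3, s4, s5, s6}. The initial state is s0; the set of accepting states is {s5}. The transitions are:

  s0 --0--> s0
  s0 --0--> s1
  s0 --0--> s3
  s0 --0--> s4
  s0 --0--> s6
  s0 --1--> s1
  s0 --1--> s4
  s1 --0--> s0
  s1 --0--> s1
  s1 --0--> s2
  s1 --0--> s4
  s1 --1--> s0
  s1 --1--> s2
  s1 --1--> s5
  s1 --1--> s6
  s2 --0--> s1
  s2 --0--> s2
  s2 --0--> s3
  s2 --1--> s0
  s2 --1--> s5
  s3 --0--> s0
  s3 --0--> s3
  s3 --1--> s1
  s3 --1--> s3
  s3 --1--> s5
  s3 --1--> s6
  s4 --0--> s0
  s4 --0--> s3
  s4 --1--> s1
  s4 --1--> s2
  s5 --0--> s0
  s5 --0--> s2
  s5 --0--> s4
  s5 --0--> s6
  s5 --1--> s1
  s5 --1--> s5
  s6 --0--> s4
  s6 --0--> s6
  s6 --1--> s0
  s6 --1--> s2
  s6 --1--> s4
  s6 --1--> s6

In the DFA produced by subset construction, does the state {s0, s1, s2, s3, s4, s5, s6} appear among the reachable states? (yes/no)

Start state of the DFA: {s0}.
{s0} --0--> {s0, s1, s3, s4, s6}  [new]
{s0} --1--> {s1, s4}  [new]
{s0, s1, s3, s4, s6} --0--> {s0, s1, s2, s3, s4, s6}  [new]
{s0, s1, s3, s4, s6} --1--> {s0, s1, s2, s3, s4, s5, s6}  [new]
{s1, s4} --0--> {s0, s1, s2, s3, s4}  [new]
{s1, s4} --1--> {s0, s1, s2, s5, s6}  [new]
{s0, s1, s2, s3, s4, s6} --0--> {s0, s1, s2, s3, s4, s6}  [seen]
{s0, s1, s2, s3, s4, s6} --1--> {s0, s1, s2, s3, s4, s5, s6}  [seen]
{s0, s1, s2, s3, s4, s5, s6} --0--> {s0, s1, s2, s3, s4, s6}  [seen]
{s0, s1, s2, s3, s4, s5, s6} --1--> {s0, s1, s2, s3, s4, s5, s6}  [seen]
{s0, s1, s2, s3, s4} --0--> {s0, s1, s2, s3, s4, s6}  [seen]
{s0, s1, s2, s3, s4} --1--> {s0, s1, s2, s3, s4, s5, s6}  [seen]
{s0, s1, s2, s5, s6} --0--> {s0, s1, s2, s3, s4, s6}  [seen]
{s0, s1, s2, s5, s6} --1--> {s0, s1, s2, s4, s5, s6}  [new]
{s0, s1, s2, s4, s5, s6} --0--> {s0, s1, s2, s3, s4, s6}  [seen]
{s0, s1, s2, s4, s5, s6} --1--> {s0, s1, s2, s4, s5, s6}  [seen]
Reachable DFA states: {s0}, {s0, s1, s3, s4, s6}, {s1, s4}, {s0, s1, s2, s3, s4, s6}, {s0, s1, s2, s3, s4, s5, s6}, {s0, s1, s2, s3, s4}, {s0, s1, s2, s5, s6}, {s0, s1, s2, s4, s5, s6}.
{s0, s1, s2, s3, s4, s5, s6} is among them.

yes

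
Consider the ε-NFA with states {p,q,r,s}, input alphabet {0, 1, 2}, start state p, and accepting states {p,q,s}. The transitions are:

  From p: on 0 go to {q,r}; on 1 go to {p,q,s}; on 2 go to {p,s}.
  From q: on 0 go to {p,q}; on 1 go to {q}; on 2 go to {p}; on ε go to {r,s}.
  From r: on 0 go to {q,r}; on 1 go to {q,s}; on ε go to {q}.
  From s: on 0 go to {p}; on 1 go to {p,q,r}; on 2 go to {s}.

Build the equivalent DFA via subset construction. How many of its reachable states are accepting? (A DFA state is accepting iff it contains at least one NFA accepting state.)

4

Start state of the DFA: {p} (ε-closure of the NFA start).
{p} --0--> {q,r,s}  [new]
{p} --1--> {p,q,r,s}  [new]
{p} --2--> {p,s}  [new]
{q,r,s} --0--> {p,q,r,s}  [seen]
{q,r,s} --1--> {p,q,r,s}  [seen]
{q,r,s} --2--> {p,s}  [seen]
{p,q,r,s} --0--> {p,q,r,s}  [seen]
{p,q,r,s} --1--> {p,q,r,s}  [seen]
{p,q,r,s} --2--> {p,s}  [seen]
{p,s} --0--> {p,q,r,s}  [seen]
{p,s} --1--> {p,q,r,s}  [seen]
{p,s} --2--> {p,s}  [seen]
Reachable DFA states: {p}, {q,r,s}, {p,q,r,s}, {p,s}.
Accepting DFA states (contain an NFA accepting state): {p}, {q,r,s}, {p,q,r,s}, {p,s}.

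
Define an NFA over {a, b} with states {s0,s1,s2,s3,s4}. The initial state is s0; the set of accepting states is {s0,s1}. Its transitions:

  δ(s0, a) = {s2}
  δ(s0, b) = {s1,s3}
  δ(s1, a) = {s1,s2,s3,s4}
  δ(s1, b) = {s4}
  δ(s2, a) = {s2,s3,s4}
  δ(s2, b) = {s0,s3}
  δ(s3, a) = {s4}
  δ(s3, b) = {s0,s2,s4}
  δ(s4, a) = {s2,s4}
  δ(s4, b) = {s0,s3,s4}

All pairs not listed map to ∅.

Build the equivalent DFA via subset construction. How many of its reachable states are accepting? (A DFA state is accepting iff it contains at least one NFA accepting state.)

9

Start state of the DFA: {s0}.
{s0} --a--> {s2}  [new]
{s0} --b--> {s1,s3}  [new]
{s2} --a--> {s2,s3,s4}  [new]
{s2} --b--> {s0,s3}  [new]
{s1,s3} --a--> {s1,s2,s3,s4}  [new]
{s1,s3} --b--> {s0,s2,s4}  [new]
{s2,s3,s4} --a--> {s2,s3,s4}  [seen]
{s2,s3,s4} --b--> {s0,s2,s3,s4}  [new]
{s0,s3} --a--> {s2,s4}  [new]
{s0,s3} --b--> {s0,s1,s2,s3,s4}  [new]
{s1,s2,s3,s4} --a--> {s1,s2,s3,s4}  [seen]
{s1,s2,s3,s4} --b--> {s0,s2,s3,s4}  [seen]
{s0,s2,s4} --a--> {s2,s3,s4}  [seen]
{s0,s2,s4} --b--> {s0,s1,s3,s4}  [new]
{s0,s2,s3,s4} --a--> {s2,s3,s4}  [seen]
{s0,s2,s3,s4} --b--> {s0,s1,s2,s3,s4}  [seen]
{s2,s4} --a--> {s2,s3,s4}  [seen]
{s2,s4} --b--> {s0,s3,s4}  [new]
{s0,s1,s2,s3,s4} --a--> {s1,s2,s3,s4}  [seen]
{s0,s1,s2,s3,s4} --b--> {s0,s1,s2,s3,s4}  [seen]
{s0,s1,s3,s4} --a--> {s1,s2,s3,s4}  [seen]
{s0,s1,s3,s4} --b--> {s0,s1,s2,s3,s4}  [seen]
{s0,s3,s4} --a--> {s2,s4}  [seen]
{s0,s3,s4} --b--> {s0,s1,s2,s3,s4}  [seen]
Reachable DFA states: {s0}, {s2}, {s1,s3}, {s2,s3,s4}, {s0,s3}, {s1,s2,s3,s4}, {s0,s2,s4}, {s0,s2,s3,s4}, {s2,s4}, {s0,s1,s2,s3,s4}, {s0,s1,s3,s4}, {s0,s3,s4}.
Accepting DFA states (contain an NFA accepting state): {s0}, {s1,s3}, {s0,s3}, {s1,s2,s3,s4}, {s0,s2,s4}, {s0,s2,s3,s4}, {s0,s1,s2,s3,s4}, {s0,s1,s3,s4}, {s0,s3,s4}.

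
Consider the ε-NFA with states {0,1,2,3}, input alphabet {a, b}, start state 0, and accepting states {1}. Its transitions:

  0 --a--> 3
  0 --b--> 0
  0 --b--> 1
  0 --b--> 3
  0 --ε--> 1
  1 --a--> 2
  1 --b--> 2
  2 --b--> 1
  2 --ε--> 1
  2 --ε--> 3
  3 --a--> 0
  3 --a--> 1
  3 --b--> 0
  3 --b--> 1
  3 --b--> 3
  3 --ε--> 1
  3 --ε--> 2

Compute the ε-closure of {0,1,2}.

{0,1,2,3}

Begin with {0,1,2}.
2 →ε {1,3}; add 3.
ε-closure = {0,1,2,3}.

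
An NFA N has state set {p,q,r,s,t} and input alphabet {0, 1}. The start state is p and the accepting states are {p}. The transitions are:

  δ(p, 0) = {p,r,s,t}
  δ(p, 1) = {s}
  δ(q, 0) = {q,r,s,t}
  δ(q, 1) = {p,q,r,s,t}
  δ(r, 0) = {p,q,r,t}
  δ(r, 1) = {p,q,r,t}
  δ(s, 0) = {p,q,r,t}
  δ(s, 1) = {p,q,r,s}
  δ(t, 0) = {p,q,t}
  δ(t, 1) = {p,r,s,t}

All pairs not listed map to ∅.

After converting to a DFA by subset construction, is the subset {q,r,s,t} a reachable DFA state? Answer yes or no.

no

Start state of the DFA: {p}.
{p} --0--> {p,r,s,t}  [new]
{p} --1--> {s}  [new]
{p,r,s,t} --0--> {p,q,r,s,t}  [new]
{p,r,s,t} --1--> {p,q,r,s,t}  [seen]
{s} --0--> {p,q,r,t}  [new]
{s} --1--> {p,q,r,s}  [new]
{p,q,r,s,t} --0--> {p,q,r,s,t}  [seen]
{p,q,r,s,t} --1--> {p,q,r,s,t}  [seen]
{p,q,r,t} --0--> {p,q,r,s,t}  [seen]
{p,q,r,t} --1--> {p,q,r,s,t}  [seen]
{p,q,r,s} --0--> {p,q,r,s,t}  [seen]
{p,q,r,s} --1--> {p,q,r,s,t}  [seen]
Reachable DFA states: {p}, {p,r,s,t}, {s}, {p,q,r,s,t}, {p,q,r,t}, {p,q,r,s}.
{q,r,s,t} is not among them.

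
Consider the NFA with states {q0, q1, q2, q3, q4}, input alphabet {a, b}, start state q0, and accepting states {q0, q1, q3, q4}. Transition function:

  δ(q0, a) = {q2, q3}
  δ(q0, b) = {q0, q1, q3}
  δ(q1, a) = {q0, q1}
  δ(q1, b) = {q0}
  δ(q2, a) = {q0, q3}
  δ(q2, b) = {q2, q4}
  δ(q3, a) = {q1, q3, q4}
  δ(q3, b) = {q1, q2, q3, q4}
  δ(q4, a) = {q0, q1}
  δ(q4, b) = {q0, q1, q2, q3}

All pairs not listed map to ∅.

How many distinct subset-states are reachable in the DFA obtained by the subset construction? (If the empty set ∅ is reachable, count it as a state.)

Start state of the DFA: {q0}.
{q0} --a--> {q2, q3}  [new]
{q0} --b--> {q0, q1, q3}  [new]
{q2, q3} --a--> {q0, q1, q3, q4}  [new]
{q2, q3} --b--> {q1, q2, q3, q4}  [new]
{q0, q1, q3} --a--> {q0, q1, q2, q3, q4}  [new]
{q0, q1, q3} --b--> {q0, q1, q2, q3, q4}  [seen]
{q0, q1, q3, q4} --a--> {q0, q1, q2, q3, q4}  [seen]
{q0, q1, q3, q4} --b--> {q0, q1, q2, q3, q4}  [seen]
{q1, q2, q3, q4} --a--> {q0, q1, q3, q4}  [seen]
{q1, q2, q3, q4} --b--> {q0, q1, q2, q3, q4}  [seen]
{q0, q1, q2, q3, q4} --a--> {q0, q1, q2, q3, q4}  [seen]
{q0, q1, q2, q3, q4} --b--> {q0, q1, q2, q3, q4}  [seen]
Reachable DFA states: {q0}, {q2, q3}, {q0, q1, q3}, {q0, q1, q3, q4}, {q1, q2, q3, q4}, {q0, q1, q2, q3, q4}.

6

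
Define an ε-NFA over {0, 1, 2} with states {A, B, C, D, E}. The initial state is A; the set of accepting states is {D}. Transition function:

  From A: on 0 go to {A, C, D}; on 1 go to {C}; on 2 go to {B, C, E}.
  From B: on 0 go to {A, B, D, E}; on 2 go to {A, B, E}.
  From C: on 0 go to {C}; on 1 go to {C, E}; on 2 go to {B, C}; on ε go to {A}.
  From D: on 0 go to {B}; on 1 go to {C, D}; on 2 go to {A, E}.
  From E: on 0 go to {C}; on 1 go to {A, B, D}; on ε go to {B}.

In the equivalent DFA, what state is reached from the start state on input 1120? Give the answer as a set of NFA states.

Start: {A}.
δ(A,1) = {C}.
Union: {C}.
ε-closure gives {A, C}.
After 1: {A, C}.
δ(A,1) = {C}; δ(C,1) = {C, E}.
Union: {C, E}.
ε-closure gives {A, B, C, E}.
After 1: {A, B, C, E}.
δ(A,2) = {B, C, E}; δ(B,2) = {A, B, E}; δ(C,2) = {B, C}; δ(E,2) = ∅.
Union: {A, B, C, E}.
After 2: {A, B, C, E}.
δ(A,0) = {A, C, D}; δ(B,0) = {A, B, D, E}; δ(C,0) = {C}; δ(E,0) = {C}.
Union: {A, B, C, D, E}.
After 0: {A, B, C, D, E}.

{A, B, C, D, E}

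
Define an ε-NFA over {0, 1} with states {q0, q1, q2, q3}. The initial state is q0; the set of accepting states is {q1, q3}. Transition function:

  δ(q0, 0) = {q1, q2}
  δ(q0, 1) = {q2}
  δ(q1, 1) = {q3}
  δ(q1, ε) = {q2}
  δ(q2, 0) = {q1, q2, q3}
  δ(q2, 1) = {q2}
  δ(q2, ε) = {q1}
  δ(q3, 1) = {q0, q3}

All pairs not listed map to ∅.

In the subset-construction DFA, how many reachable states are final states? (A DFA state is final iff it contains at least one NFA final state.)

Start state of the DFA: {q0} (ε-closure of the NFA start).
{q0} --0--> {q1, q2}  [new]
{q0} --1--> {q1, q2}  [seen]
{q1, q2} --0--> {q1, q2, q3}  [new]
{q1, q2} --1--> {q1, q2, q3}  [seen]
{q1, q2, q3} --0--> {q1, q2, q3}  [seen]
{q1, q2, q3} --1--> {q0, q1, q2, q3}  [new]
{q0, q1, q2, q3} --0--> {q1, q2, q3}  [seen]
{q0, q1, q2, q3} --1--> {q0, q1, q2, q3}  [seen]
Reachable DFA states: {q0}, {q1, q2}, {q1, q2, q3}, {q0, q1, q2, q3}.
Accepting DFA states (contain an NFA accepting state): {q1, q2}, {q1, q2, q3}, {q0, q1, q2, q3}.

3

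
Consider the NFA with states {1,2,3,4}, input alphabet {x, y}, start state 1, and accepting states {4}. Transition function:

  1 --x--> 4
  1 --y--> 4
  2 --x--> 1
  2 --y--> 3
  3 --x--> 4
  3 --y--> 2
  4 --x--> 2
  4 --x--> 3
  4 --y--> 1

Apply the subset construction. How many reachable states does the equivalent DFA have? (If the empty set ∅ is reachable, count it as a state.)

Start state of the DFA: {1}.
{1} --x--> {4}  [new]
{1} --y--> {4}  [seen]
{4} --x--> {2,3}  [new]
{4} --y--> {1}  [seen]
{2,3} --x--> {1,4}  [new]
{2,3} --y--> {2,3}  [seen]
{1,4} --x--> {2,3,4}  [new]
{1,4} --y--> {1,4}  [seen]
{2,3,4} --x--> {1,2,3,4}  [new]
{2,3,4} --y--> {1,2,3}  [new]
{1,2,3,4} --x--> {1,2,3,4}  [seen]
{1,2,3,4} --y--> {1,2,3,4}  [seen]
{1,2,3} --x--> {1,4}  [seen]
{1,2,3} --y--> {2,3,4}  [seen]
Reachable DFA states: {1}, {4}, {2,3}, {1,4}, {2,3,4}, {1,2,3,4}, {1,2,3}.

7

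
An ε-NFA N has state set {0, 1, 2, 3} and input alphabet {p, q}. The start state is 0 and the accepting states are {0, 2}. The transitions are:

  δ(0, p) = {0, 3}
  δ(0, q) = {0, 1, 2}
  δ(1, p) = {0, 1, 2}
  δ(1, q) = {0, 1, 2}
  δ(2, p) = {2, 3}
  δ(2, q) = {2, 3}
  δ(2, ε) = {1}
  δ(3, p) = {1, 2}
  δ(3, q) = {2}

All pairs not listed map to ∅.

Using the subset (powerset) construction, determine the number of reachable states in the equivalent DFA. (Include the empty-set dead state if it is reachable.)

4

Start state of the DFA: {0} (ε-closure of the NFA start).
{0} --p--> {0, 3}  [new]
{0} --q--> {0, 1, 2}  [new]
{0, 3} --p--> {0, 1, 2, 3}  [new]
{0, 3} --q--> {0, 1, 2}  [seen]
{0, 1, 2} --p--> {0, 1, 2, 3}  [seen]
{0, 1, 2} --q--> {0, 1, 2, 3}  [seen]
{0, 1, 2, 3} --p--> {0, 1, 2, 3}  [seen]
{0, 1, 2, 3} --q--> {0, 1, 2, 3}  [seen]
Reachable DFA states: {0}, {0, 3}, {0, 1, 2}, {0, 1, 2, 3}.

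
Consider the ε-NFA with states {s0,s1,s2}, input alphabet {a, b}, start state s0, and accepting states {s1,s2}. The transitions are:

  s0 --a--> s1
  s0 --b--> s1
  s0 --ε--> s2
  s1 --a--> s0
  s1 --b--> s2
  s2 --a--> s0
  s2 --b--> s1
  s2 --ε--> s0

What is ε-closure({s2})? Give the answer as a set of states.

Begin with {s2}.
s2 →ε {s0}; add s0.
ε-closure = {s0,s2}.

{s0,s2}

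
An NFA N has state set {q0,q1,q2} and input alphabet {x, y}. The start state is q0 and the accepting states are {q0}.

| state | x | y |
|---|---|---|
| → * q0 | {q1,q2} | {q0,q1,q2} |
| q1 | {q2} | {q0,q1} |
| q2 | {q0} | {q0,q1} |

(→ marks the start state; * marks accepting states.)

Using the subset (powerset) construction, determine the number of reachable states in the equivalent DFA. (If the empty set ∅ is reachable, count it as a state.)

5

Start state of the DFA: {q0}.
{q0} --x--> {q1,q2}  [new]
{q0} --y--> {q0,q1,q2}  [new]
{q1,q2} --x--> {q0,q2}  [new]
{q1,q2} --y--> {q0,q1}  [new]
{q0,q1,q2} --x--> {q0,q1,q2}  [seen]
{q0,q1,q2} --y--> {q0,q1,q2}  [seen]
{q0,q2} --x--> {q0,q1,q2}  [seen]
{q0,q2} --y--> {q0,q1,q2}  [seen]
{q0,q1} --x--> {q1,q2}  [seen]
{q0,q1} --y--> {q0,q1,q2}  [seen]
Reachable DFA states: {q0}, {q1,q2}, {q0,q1,q2}, {q0,q2}, {q0,q1}.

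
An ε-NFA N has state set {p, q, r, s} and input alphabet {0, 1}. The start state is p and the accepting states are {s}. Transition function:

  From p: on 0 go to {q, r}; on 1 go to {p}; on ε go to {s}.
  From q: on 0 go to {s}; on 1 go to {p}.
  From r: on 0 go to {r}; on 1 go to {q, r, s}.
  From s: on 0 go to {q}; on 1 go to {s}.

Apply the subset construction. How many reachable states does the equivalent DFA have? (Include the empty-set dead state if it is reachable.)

Start state of the DFA: {p, s} (ε-closure of the NFA start).
{p, s} --0--> {q, r}  [new]
{p, s} --1--> {p, s}  [seen]
{q, r} --0--> {r, s}  [new]
{q, r} --1--> {p, q, r, s}  [new]
{r, s} --0--> {q, r}  [seen]
{r, s} --1--> {q, r, s}  [new]
{p, q, r, s} --0--> {q, r, s}  [seen]
{p, q, r, s} --1--> {p, q, r, s}  [seen]
{q, r, s} --0--> {q, r, s}  [seen]
{q, r, s} --1--> {p, q, r, s}  [seen]
Reachable DFA states: {p, s}, {q, r}, {r, s}, {p, q, r, s}, {q, r, s}.

5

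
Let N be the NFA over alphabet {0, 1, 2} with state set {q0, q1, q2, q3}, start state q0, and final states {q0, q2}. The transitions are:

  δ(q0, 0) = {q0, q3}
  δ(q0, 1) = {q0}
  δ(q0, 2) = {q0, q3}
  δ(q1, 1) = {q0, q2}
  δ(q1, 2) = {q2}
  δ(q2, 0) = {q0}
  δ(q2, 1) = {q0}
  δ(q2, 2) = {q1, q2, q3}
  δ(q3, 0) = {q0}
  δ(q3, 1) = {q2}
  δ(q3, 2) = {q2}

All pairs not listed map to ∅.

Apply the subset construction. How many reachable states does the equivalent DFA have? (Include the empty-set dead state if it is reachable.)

5

Start state of the DFA: {q0}.
{q0} --0--> {q0, q3}  [new]
{q0} --1--> {q0}  [seen]
{q0} --2--> {q0, q3}  [seen]
{q0, q3} --0--> {q0, q3}  [seen]
{q0, q3} --1--> {q0, q2}  [new]
{q0, q3} --2--> {q0, q2, q3}  [new]
{q0, q2} --0--> {q0, q3}  [seen]
{q0, q2} --1--> {q0}  [seen]
{q0, q2} --2--> {q0, q1, q2, q3}  [new]
{q0, q2, q3} --0--> {q0, q3}  [seen]
{q0, q2, q3} --1--> {q0, q2}  [seen]
{q0, q2, q3} --2--> {q0, q1, q2, q3}  [seen]
{q0, q1, q2, q3} --0--> {q0, q3}  [seen]
{q0, q1, q2, q3} --1--> {q0, q2}  [seen]
{q0, q1, q2, q3} --2--> {q0, q1, q2, q3}  [seen]
Reachable DFA states: {q0}, {q0, q3}, {q0, q2}, {q0, q2, q3}, {q0, q1, q2, q3}.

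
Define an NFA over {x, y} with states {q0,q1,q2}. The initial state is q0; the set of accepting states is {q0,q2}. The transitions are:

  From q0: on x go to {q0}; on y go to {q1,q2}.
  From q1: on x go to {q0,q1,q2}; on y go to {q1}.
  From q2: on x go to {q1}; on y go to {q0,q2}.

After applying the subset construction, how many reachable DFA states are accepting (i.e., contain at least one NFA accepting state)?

Start state of the DFA: {q0}.
{q0} --x--> {q0}  [seen]
{q0} --y--> {q1,q2}  [new]
{q1,q2} --x--> {q0,q1,q2}  [new]
{q1,q2} --y--> {q0,q1,q2}  [seen]
{q0,q1,q2} --x--> {q0,q1,q2}  [seen]
{q0,q1,q2} --y--> {q0,q1,q2}  [seen]
Reachable DFA states: {q0}, {q1,q2}, {q0,q1,q2}.
Accepting DFA states (contain an NFA accepting state): {q0}, {q1,q2}, {q0,q1,q2}.

3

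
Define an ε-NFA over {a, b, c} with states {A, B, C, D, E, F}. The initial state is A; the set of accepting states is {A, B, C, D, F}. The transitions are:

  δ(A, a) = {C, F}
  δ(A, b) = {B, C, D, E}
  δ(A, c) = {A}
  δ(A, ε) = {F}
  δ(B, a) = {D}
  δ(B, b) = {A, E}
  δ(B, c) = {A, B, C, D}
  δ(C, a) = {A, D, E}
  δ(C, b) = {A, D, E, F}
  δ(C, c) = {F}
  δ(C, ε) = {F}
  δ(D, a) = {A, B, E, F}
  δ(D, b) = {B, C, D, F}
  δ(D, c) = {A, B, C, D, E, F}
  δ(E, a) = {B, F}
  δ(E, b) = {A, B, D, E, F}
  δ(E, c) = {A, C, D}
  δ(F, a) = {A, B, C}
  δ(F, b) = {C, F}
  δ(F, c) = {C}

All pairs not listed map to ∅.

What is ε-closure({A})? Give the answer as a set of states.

Begin with {A}.
A →ε {F}; add F.
ε-closure = {A, F}.

{A, F}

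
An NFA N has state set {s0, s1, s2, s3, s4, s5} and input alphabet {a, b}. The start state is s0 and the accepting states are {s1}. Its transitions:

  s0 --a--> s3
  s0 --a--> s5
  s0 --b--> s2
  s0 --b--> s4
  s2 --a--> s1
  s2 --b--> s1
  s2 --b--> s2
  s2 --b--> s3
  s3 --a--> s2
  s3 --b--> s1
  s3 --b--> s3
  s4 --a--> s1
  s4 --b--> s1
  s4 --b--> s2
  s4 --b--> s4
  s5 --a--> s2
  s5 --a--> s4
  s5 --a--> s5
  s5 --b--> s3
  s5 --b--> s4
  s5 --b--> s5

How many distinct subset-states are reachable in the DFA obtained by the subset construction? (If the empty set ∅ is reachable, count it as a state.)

Start state of the DFA: {s0}.
{s0} --a--> {s3, s5}  [new]
{s0} --b--> {s2, s4}  [new]
{s3, s5} --a--> {s2, s4, s5}  [new]
{s3, s5} --b--> {s1, s3, s4, s5}  [new]
{s2, s4} --a--> {s1}  [new]
{s2, s4} --b--> {s1, s2, s3, s4}  [new]
{s2, s4, s5} --a--> {s1, s2, s4, s5}  [new]
{s2, s4, s5} --b--> {s1, s2, s3, s4, s5}  [new]
{s1, s3, s4, s5} --a--> {s1, s2, s4, s5}  [seen]
{s1, s3, s4, s5} --b--> {s1, s2, s3, s4, s5}  [seen]
{s1} --a--> ∅  [new]
{s1} --b--> ∅  [seen]
{s1, s2, s3, s4} --a--> {s1, s2}  [new]
{s1, s2, s3, s4} --b--> {s1, s2, s3, s4}  [seen]
{s1, s2, s4, s5} --a--> {s1, s2, s4, s5}  [seen]
{s1, s2, s4, s5} --b--> {s1, s2, s3, s4, s5}  [seen]
{s1, s2, s3, s4, s5} --a--> {s1, s2, s4, s5}  [seen]
{s1, s2, s3, s4, s5} --b--> {s1, s2, s3, s4, s5}  [seen]
∅ --a--> ∅  [seen]
∅ --b--> ∅  [seen]
{s1, s2} --a--> {s1}  [seen]
{s1, s2} --b--> {s1, s2, s3}  [new]
{s1, s2, s3} --a--> {s1, s2}  [seen]
{s1, s2, s3} --b--> {s1, s2, s3}  [seen]
Reachable DFA states: {s0}, {s3, s5}, {s2, s4}, {s2, s4, s5}, {s1, s3, s4, s5}, {s1}, {s1, s2, s3, s4}, {s1, s2, s4, s5}, {s1, s2, s3, s4, s5}, ∅, {s1, s2}, {s1, s2, s3}.

12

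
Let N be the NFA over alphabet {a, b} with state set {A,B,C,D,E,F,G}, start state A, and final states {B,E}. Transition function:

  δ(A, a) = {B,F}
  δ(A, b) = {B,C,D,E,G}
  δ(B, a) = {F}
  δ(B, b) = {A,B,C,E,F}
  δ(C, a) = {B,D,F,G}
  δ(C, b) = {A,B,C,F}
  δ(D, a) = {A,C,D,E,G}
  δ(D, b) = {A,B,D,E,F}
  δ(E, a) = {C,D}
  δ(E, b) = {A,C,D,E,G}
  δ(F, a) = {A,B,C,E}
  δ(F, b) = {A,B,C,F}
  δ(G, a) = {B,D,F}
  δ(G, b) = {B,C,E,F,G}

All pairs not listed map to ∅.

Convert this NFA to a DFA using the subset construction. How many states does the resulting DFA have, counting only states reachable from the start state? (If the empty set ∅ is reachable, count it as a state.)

Start state of the DFA: {A}.
{A} --a--> {B,F}  [new]
{A} --b--> {B,C,D,E,G}  [new]
{B,F} --a--> {A,B,C,E,F}  [new]
{B,F} --b--> {A,B,C,E,F}  [seen]
{B,C,D,E,G} --a--> {A,B,C,D,E,F,G}  [new]
{B,C,D,E,G} --b--> {A,B,C,D,E,F,G}  [seen]
{A,B,C,E,F} --a--> {A,B,C,D,E,F,G}  [seen]
{A,B,C,E,F} --b--> {A,B,C,D,E,F,G}  [seen]
{A,B,C,D,E,F,G} --a--> {A,B,C,D,E,F,G}  [seen]
{A,B,C,D,E,F,G} --b--> {A,B,C,D,E,F,G}  [seen]
Reachable DFA states: {A}, {B,F}, {B,C,D,E,G}, {A,B,C,E,F}, {A,B,C,D,E,F,G}.

5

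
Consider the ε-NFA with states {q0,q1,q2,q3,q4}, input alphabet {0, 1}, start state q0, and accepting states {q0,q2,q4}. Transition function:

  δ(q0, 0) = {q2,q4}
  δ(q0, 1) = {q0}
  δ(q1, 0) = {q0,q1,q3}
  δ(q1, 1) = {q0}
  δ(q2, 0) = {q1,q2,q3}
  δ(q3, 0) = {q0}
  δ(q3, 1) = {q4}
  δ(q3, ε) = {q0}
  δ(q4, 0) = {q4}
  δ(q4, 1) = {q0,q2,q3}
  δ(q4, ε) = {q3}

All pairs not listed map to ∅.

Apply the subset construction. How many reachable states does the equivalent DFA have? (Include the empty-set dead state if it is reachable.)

3

Start state of the DFA: {q0} (ε-closure of the NFA start).
{q0} --0--> {q0,q2,q3,q4}  [new]
{q0} --1--> {q0}  [seen]
{q0,q2,q3,q4} --0--> {q0,q1,q2,q3,q4}  [new]
{q0,q2,q3,q4} --1--> {q0,q2,q3,q4}  [seen]
{q0,q1,q2,q3,q4} --0--> {q0,q1,q2,q3,q4}  [seen]
{q0,q1,q2,q3,q4} --1--> {q0,q2,q3,q4}  [seen]
Reachable DFA states: {q0}, {q0,q2,q3,q4}, {q0,q1,q2,q3,q4}.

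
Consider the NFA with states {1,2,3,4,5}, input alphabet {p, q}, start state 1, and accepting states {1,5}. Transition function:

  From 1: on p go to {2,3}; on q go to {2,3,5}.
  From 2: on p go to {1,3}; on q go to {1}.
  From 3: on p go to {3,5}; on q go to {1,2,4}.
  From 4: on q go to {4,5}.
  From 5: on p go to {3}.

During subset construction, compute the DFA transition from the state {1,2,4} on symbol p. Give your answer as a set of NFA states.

δ(1,p) = {2,3}; δ(2,p) = {1,3}; δ(4,p) = ∅.
Union: {1,2,3}.

{1,2,3}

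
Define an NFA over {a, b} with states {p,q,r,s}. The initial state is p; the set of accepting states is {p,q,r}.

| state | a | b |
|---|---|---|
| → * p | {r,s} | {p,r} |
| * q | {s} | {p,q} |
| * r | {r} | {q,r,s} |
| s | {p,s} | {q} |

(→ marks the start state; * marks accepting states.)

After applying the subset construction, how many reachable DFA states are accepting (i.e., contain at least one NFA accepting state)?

6

Start state of the DFA: {p}.
{p} --a--> {r,s}  [new]
{p} --b--> {p,r}  [new]
{r,s} --a--> {p,r,s}  [new]
{r,s} --b--> {q,r,s}  [new]
{p,r} --a--> {r,s}  [seen]
{p,r} --b--> {p,q,r,s}  [new]
{p,r,s} --a--> {p,r,s}  [seen]
{p,r,s} --b--> {p,q,r,s}  [seen]
{q,r,s} --a--> {p,r,s}  [seen]
{q,r,s} --b--> {p,q,r,s}  [seen]
{p,q,r,s} --a--> {p,r,s}  [seen]
{p,q,r,s} --b--> {p,q,r,s}  [seen]
Reachable DFA states: {p}, {r,s}, {p,r}, {p,r,s}, {q,r,s}, {p,q,r,s}.
Accepting DFA states (contain an NFA accepting state): {p}, {r,s}, {p,r}, {p,r,s}, {q,r,s}, {p,q,r,s}.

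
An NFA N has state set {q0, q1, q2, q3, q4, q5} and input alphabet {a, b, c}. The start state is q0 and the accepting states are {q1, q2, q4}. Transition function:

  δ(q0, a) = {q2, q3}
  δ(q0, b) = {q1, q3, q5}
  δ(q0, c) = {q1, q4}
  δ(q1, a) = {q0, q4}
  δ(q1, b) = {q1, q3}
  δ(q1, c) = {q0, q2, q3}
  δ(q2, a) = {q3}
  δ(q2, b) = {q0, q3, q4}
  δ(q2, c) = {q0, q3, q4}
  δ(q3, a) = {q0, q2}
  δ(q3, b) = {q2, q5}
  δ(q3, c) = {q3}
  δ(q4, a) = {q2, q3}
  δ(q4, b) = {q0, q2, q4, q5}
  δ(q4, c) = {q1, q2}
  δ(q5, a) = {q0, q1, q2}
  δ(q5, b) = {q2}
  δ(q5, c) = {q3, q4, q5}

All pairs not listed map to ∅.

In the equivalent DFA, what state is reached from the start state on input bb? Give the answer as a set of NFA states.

{q1, q2, q3, q5}

Start: {q0}.
δ(q0,b) = {q1, q3, q5}.
Union: {q1, q3, q5}.
After b: {q1, q3, q5}.
δ(q1,b) = {q1, q3}; δ(q3,b) = {q2, q5}; δ(q5,b) = {q2}.
Union: {q1, q2, q3, q5}.
After b: {q1, q2, q3, q5}.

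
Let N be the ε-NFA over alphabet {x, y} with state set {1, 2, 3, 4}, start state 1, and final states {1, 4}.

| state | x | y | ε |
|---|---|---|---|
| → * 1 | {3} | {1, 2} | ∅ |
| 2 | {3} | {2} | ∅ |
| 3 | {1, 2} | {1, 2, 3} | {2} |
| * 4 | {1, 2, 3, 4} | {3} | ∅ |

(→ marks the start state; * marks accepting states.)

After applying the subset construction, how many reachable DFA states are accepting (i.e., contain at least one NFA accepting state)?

Start state of the DFA: {1} (ε-closure of the NFA start).
{1} --x--> {2, 3}  [new]
{1} --y--> {1, 2}  [new]
{2, 3} --x--> {1, 2, 3}  [new]
{2, 3} --y--> {1, 2, 3}  [seen]
{1, 2} --x--> {2, 3}  [seen]
{1, 2} --y--> {1, 2}  [seen]
{1, 2, 3} --x--> {1, 2, 3}  [seen]
{1, 2, 3} --y--> {1, 2, 3}  [seen]
Reachable DFA states: {1}, {2, 3}, {1, 2}, {1, 2, 3}.
Accepting DFA states (contain an NFA accepting state): {1}, {1, 2}, {1, 2, 3}.

3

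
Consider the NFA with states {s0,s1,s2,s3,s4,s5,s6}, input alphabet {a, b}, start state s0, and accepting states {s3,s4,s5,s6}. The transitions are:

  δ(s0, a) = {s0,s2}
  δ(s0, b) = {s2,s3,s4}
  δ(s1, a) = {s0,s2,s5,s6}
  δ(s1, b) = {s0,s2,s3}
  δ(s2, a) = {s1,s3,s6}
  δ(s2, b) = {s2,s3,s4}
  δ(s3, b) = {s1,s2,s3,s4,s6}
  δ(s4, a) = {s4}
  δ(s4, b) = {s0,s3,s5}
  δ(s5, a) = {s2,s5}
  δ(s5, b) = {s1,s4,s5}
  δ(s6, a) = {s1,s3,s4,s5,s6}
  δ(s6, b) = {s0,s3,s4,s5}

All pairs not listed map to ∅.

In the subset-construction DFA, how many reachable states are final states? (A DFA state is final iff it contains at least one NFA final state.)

4

Start state of the DFA: {s0}.
{s0} --a--> {s0,s2}  [new]
{s0} --b--> {s2,s3,s4}  [new]
{s0,s2} --a--> {s0,s1,s2,s3,s6}  [new]
{s0,s2} --b--> {s2,s3,s4}  [seen]
{s2,s3,s4} --a--> {s1,s3,s4,s6}  [new]
{s2,s3,s4} --b--> {s0,s1,s2,s3,s4,s5,s6}  [new]
{s0,s1,s2,s3,s6} --a--> {s0,s1,s2,s3,s4,s5,s6}  [seen]
{s0,s1,s2,s3,s6} --b--> {s0,s1,s2,s3,s4,s5,s6}  [seen]
{s1,s3,s4,s6} --a--> {s0,s1,s2,s3,s4,s5,s6}  [seen]
{s1,s3,s4,s6} --b--> {s0,s1,s2,s3,s4,s5,s6}  [seen]
{s0,s1,s2,s3,s4,s5,s6} --a--> {s0,s1,s2,s3,s4,s5,s6}  [seen]
{s0,s1,s2,s3,s4,s5,s6} --b--> {s0,s1,s2,s3,s4,s5,s6}  [seen]
Reachable DFA states: {s0}, {s0,s2}, {s2,s3,s4}, {s0,s1,s2,s3,s6}, {s1,s3,s4,s6}, {s0,s1,s2,s3,s4,s5,s6}.
Accepting DFA states (contain an NFA accepting state): {s2,s3,s4}, {s0,s1,s2,s3,s6}, {s1,s3,s4,s6}, {s0,s1,s2,s3,s4,s5,s6}.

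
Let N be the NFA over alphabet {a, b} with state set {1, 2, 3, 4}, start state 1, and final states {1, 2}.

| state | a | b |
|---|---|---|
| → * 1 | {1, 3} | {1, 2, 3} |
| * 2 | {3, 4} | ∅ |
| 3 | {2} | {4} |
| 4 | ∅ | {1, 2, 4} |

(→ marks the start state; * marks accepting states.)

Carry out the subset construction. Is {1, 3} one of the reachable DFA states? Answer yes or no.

yes

Start state of the DFA: {1}.
{1} --a--> {1, 3}  [new]
{1} --b--> {1, 2, 3}  [new]
{1, 3} --a--> {1, 2, 3}  [seen]
{1, 3} --b--> {1, 2, 3, 4}  [new]
{1, 2, 3} --a--> {1, 2, 3, 4}  [seen]
{1, 2, 3} --b--> {1, 2, 3, 4}  [seen]
{1, 2, 3, 4} --a--> {1, 2, 3, 4}  [seen]
{1, 2, 3, 4} --b--> {1, 2, 3, 4}  [seen]
Reachable DFA states: {1}, {1, 3}, {1, 2, 3}, {1, 2, 3, 4}.
{1, 3} is among them.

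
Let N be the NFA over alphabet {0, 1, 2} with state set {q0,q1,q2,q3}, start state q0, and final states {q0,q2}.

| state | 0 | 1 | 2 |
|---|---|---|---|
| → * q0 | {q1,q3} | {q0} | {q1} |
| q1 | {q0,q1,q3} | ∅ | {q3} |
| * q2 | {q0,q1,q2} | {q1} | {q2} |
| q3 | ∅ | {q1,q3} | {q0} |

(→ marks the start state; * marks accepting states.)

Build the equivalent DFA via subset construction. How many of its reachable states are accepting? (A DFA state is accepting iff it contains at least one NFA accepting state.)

Start state of the DFA: {q0}.
{q0} --0--> {q1,q3}  [new]
{q0} --1--> {q0}  [seen]
{q0} --2--> {q1}  [new]
{q1,q3} --0--> {q0,q1,q3}  [new]
{q1,q3} --1--> {q1,q3}  [seen]
{q1,q3} --2--> {q0,q3}  [new]
{q1} --0--> {q0,q1,q3}  [seen]
{q1} --1--> ∅  [new]
{q1} --2--> {q3}  [new]
{q0,q1,q3} --0--> {q0,q1,q3}  [seen]
{q0,q1,q3} --1--> {q0,q1,q3}  [seen]
{q0,q1,q3} --2--> {q0,q1,q3}  [seen]
{q0,q3} --0--> {q1,q3}  [seen]
{q0,q3} --1--> {q0,q1,q3}  [seen]
{q0,q3} --2--> {q0,q1}  [new]
∅ --0--> ∅  [seen]
∅ --1--> ∅  [seen]
∅ --2--> ∅  [seen]
{q3} --0--> ∅  [seen]
{q3} --1--> {q1,q3}  [seen]
{q3} --2--> {q0}  [seen]
{q0,q1} --0--> {q0,q1,q3}  [seen]
{q0,q1} --1--> {q0}  [seen]
{q0,q1} --2--> {q1,q3}  [seen]
Reachable DFA states: {q0}, {q1,q3}, {q1}, {q0,q1,q3}, {q0,q3}, ∅, {q3}, {q0,q1}.
Accepting DFA states (contain an NFA accepting state): {q0}, {q0,q1,q3}, {q0,q3}, {q0,q1}.

4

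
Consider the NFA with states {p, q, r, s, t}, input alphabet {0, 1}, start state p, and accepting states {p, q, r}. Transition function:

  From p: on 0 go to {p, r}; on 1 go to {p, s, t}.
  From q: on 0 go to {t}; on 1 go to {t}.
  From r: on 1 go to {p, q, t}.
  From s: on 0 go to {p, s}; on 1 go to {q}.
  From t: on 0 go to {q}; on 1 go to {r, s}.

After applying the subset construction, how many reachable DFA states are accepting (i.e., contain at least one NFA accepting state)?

7

Start state of the DFA: {p}.
{p} --0--> {p, r}  [new]
{p} --1--> {p, s, t}  [new]
{p, r} --0--> {p, r}  [seen]
{p, r} --1--> {p, q, s, t}  [new]
{p, s, t} --0--> {p, q, r, s}  [new]
{p, s, t} --1--> {p, q, r, s, t}  [new]
{p, q, s, t} --0--> {p, q, r, s, t}  [seen]
{p, q, s, t} --1--> {p, q, r, s, t}  [seen]
{p, q, r, s} --0--> {p, r, s, t}  [new]
{p, q, r, s} --1--> {p, q, s, t}  [seen]
{p, q, r, s, t} --0--> {p, q, r, s, t}  [seen]
{p, q, r, s, t} --1--> {p, q, r, s, t}  [seen]
{p, r, s, t} --0--> {p, q, r, s}  [seen]
{p, r, s, t} --1--> {p, q, r, s, t}  [seen]
Reachable DFA states: {p}, {p, r}, {p, s, t}, {p, q, s, t}, {p, q, r, s}, {p, q, r, s, t}, {p, r, s, t}.
Accepting DFA states (contain an NFA accepting state): {p}, {p, r}, {p, s, t}, {p, q, s, t}, {p, q, r, s}, {p, q, r, s, t}, {p, r, s, t}.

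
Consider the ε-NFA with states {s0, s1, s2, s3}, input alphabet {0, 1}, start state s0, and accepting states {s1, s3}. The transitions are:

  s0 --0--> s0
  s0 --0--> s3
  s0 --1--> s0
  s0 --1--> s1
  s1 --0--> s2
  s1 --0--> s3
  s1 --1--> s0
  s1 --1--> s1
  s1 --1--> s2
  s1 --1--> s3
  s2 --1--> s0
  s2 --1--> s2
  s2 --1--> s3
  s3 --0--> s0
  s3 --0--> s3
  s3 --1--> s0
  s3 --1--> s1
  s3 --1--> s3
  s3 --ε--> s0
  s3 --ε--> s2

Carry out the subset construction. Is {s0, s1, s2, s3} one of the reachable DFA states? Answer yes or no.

Start state of the DFA: {s0} (ε-closure of the NFA start).
{s0} --0--> {s0, s2, s3}  [new]
{s0} --1--> {s0, s1}  [new]
{s0, s2, s3} --0--> {s0, s2, s3}  [seen]
{s0, s2, s3} --1--> {s0, s1, s2, s3}  [new]
{s0, s1} --0--> {s0, s2, s3}  [seen]
{s0, s1} --1--> {s0, s1, s2, s3}  [seen]
{s0, s1, s2, s3} --0--> {s0, s2, s3}  [seen]
{s0, s1, s2, s3} --1--> {s0, s1, s2, s3}  [seen]
Reachable DFA states: {s0}, {s0, s2, s3}, {s0, s1}, {s0, s1, s2, s3}.
{s0, s1, s2, s3} is among them.

yes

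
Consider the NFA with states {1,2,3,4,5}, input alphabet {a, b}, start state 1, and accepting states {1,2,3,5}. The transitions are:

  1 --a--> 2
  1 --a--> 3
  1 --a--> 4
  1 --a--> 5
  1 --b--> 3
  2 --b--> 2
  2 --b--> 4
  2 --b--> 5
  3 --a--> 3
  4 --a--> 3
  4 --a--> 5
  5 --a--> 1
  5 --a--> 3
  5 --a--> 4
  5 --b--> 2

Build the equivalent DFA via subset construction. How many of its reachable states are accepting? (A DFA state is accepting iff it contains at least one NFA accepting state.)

7

Start state of the DFA: {1}.
{1} --a--> {2,3,4,5}  [new]
{1} --b--> {3}  [new]
{2,3,4,5} --a--> {1,3,4,5}  [new]
{2,3,4,5} --b--> {2,4,5}  [new]
{3} --a--> {3}  [seen]
{3} --b--> ∅  [new]
{1,3,4,5} --a--> {1,2,3,4,5}  [new]
{1,3,4,5} --b--> {2,3}  [new]
{2,4,5} --a--> {1,3,4,5}  [seen]
{2,4,5} --b--> {2,4,5}  [seen]
∅ --a--> ∅  [seen]
∅ --b--> ∅  [seen]
{1,2,3,4,5} --a--> {1,2,3,4,5}  [seen]
{1,2,3,4,5} --b--> {2,3,4,5}  [seen]
{2,3} --a--> {3}  [seen]
{2,3} --b--> {2,4,5}  [seen]
Reachable DFA states: {1}, {2,3,4,5}, {3}, {1,3,4,5}, {2,4,5}, ∅, {1,2,3,4,5}, {2,3}.
Accepting DFA states (contain an NFA accepting state): {1}, {2,3,4,5}, {3}, {1,3,4,5}, {2,4,5}, {1,2,3,4,5}, {2,3}.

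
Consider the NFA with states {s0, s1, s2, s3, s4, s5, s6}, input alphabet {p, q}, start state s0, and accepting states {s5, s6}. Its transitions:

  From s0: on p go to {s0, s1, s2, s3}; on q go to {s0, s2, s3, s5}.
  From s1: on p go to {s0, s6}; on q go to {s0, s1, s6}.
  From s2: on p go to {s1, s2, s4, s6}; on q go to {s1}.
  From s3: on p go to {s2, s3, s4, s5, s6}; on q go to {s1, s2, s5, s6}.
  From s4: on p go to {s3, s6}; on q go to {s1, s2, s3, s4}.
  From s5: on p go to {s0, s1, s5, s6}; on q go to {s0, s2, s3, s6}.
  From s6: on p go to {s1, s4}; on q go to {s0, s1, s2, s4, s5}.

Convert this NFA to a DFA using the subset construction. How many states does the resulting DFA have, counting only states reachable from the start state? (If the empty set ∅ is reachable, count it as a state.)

5

Start state of the DFA: {s0}.
{s0} --p--> {s0, s1, s2, s3}  [new]
{s0} --q--> {s0, s2, s3, s5}  [new]
{s0, s1, s2, s3} --p--> {s0, s1, s2, s3, s4, s5, s6}  [new]
{s0, s1, s2, s3} --q--> {s0, s1, s2, s3, s5, s6}  [new]
{s0, s2, s3, s5} --p--> {s0, s1, s2, s3, s4, s5, s6}  [seen]
{s0, s2, s3, s5} --q--> {s0, s1, s2, s3, s5, s6}  [seen]
{s0, s1, s2, s3, s4, s5, s6} --p--> {s0, s1, s2, s3, s4, s5, s6}  [seen]
{s0, s1, s2, s3, s4, s5, s6} --q--> {s0, s1, s2, s3, s4, s5, s6}  [seen]
{s0, s1, s2, s3, s5, s6} --p--> {s0, s1, s2, s3, s4, s5, s6}  [seen]
{s0, s1, s2, s3, s5, s6} --q--> {s0, s1, s2, s3, s4, s5, s6}  [seen]
Reachable DFA states: {s0}, {s0, s1, s2, s3}, {s0, s2, s3, s5}, {s0, s1, s2, s3, s4, s5, s6}, {s0, s1, s2, s3, s5, s6}.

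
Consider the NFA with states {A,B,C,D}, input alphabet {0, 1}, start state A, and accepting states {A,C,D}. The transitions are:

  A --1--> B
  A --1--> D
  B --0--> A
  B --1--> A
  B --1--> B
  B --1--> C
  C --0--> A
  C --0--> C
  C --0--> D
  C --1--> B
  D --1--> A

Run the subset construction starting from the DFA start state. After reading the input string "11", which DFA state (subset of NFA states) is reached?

{A,B,C}

Start: {A}.
δ(A,1) = {B,D}.
Union: {B,D}.
After 1: {B,D}.
δ(B,1) = {A,B,C}; δ(D,1) = {A}.
Union: {A,B,C}.
After 1: {A,B,C}.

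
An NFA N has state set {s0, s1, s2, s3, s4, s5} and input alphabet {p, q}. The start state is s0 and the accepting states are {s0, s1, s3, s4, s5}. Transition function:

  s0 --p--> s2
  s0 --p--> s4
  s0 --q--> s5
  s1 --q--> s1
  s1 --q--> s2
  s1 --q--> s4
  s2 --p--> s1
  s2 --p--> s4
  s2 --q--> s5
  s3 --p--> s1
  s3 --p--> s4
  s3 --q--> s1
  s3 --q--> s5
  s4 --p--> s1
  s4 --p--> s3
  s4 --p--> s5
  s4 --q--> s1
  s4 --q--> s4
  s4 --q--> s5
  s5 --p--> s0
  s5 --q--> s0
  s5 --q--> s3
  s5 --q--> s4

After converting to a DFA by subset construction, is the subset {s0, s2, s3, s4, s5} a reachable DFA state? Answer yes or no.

Start state of the DFA: {s0}.
{s0} --p--> {s2, s4}  [new]
{s0} --q--> {s5}  [new]
{s2, s4} --p--> {s1, s3, s4, s5}  [new]
{s2, s4} --q--> {s1, s4, s5}  [new]
{s5} --p--> {s0}  [seen]
{s5} --q--> {s0, s3, s4}  [new]
{s1, s3, s4, s5} --p--> {s0, s1, s3, s4, s5}  [new]
{s1, s3, s4, s5} --q--> {s0, s1, s2, s3, s4, s5}  [new]
{s1, s4, s5} --p--> {s0, s1, s3, s5}  [new]
{s1, s4, s5} --q--> {s0, s1, s2, s3, s4, s5}  [seen]
{s0, s3, s4} --p--> {s1, s2, s3, s4, s5}  [new]
{s0, s3, s4} --q--> {s1, s4, s5}  [seen]
{s0, s1, s3, s4, s5} --p--> {s0, s1, s2, s3, s4, s5}  [seen]
{s0, s1, s3, s4, s5} --q--> {s0, s1, s2, s3, s4, s5}  [seen]
{s0, s1, s2, s3, s4, s5} --p--> {s0, s1, s2, s3, s4, s5}  [seen]
{s0, s1, s2, s3, s4, s5} --q--> {s0, s1, s2, s3, s4, s5}  [seen]
{s0, s1, s3, s5} --p--> {s0, s1, s2, s4}  [new]
{s0, s1, s3, s5} --q--> {s0, s1, s2, s3, s4, s5}  [seen]
{s1, s2, s3, s4, s5} --p--> {s0, s1, s3, s4, s5}  [seen]
{s1, s2, s3, s4, s5} --q--> {s0, s1, s2, s3, s4, s5}  [seen]
{s0, s1, s2, s4} --p--> {s1, s2, s3, s4, s5}  [seen]
{s0, s1, s2, s4} --q--> {s1, s2, s4, s5}  [new]
{s1, s2, s4, s5} --p--> {s0, s1, s3, s4, s5}  [seen]
{s1, s2, s4, s5} --q--> {s0, s1, s2, s3, s4, s5}  [seen]
Reachable DFA states: {s0}, {s2, s4}, {s5}, {s1, s3, s4, s5}, {s1, s4, s5}, {s0, s3, s4}, {s0, s1, s3, s4, s5}, {s0, s1, s2, s3, s4, s5}, {s0, s1, s3, s5}, {s1, s2, s3, s4, s5}, {s0, s1, s2, s4}, {s1, s2, s4, s5}.
{s0, s2, s3, s4, s5} is not among them.

no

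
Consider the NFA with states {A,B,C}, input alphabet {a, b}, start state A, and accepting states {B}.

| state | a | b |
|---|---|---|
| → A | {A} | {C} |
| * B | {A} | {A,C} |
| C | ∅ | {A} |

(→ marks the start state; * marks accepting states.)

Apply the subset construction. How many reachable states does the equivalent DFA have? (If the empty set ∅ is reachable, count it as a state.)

3

Start state of the DFA: {A}.
{A} --a--> {A}  [seen]
{A} --b--> {C}  [new]
{C} --a--> ∅  [new]
{C} --b--> {A}  [seen]
∅ --a--> ∅  [seen]
∅ --b--> ∅  [seen]
Reachable DFA states: {A}, {C}, ∅.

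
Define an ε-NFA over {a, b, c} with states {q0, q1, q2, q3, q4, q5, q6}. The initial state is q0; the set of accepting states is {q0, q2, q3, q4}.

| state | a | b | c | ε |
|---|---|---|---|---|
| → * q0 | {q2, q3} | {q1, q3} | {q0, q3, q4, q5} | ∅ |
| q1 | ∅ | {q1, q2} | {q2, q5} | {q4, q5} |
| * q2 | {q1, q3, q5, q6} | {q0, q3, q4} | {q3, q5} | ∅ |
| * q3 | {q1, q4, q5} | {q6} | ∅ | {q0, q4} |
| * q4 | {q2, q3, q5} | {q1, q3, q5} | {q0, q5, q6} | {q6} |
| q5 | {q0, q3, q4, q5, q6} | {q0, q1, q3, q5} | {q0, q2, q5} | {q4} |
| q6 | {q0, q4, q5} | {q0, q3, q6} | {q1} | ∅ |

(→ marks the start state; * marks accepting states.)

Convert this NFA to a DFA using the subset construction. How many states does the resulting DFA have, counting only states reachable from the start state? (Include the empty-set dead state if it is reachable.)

5

Start state of the DFA: {q0} (ε-closure of the NFA start).
{q0} --a--> {q0, q2, q3, q4, q6}  [new]
{q0} --b--> {q0, q1, q3, q4, q5, q6}  [new]
{q0} --c--> {q0, q3, q4, q5, q6}  [new]
{q0, q2, q3, q4, q6} --a--> {q0, q1, q2, q3, q4, q5, q6}  [new]
{q0, q2, q3, q4, q6} --b--> {q0, q1, q3, q4, q5, q6}  [seen]
{q0, q2, q3, q4, q6} --c--> {q0, q1, q3, q4, q5, q6}  [seen]
{q0, q1, q3, q4, q5, q6} --a--> {q0, q1, q2, q3, q4, q5, q6}  [seen]
{q0, q1, q3, q4, q5, q6} --b--> {q0, q1, q2, q3, q4, q5, q6}  [seen]
{q0, q1, q3, q4, q5, q6} --c--> {q0, q1, q2, q3, q4, q5, q6}  [seen]
{q0, q3, q4, q5, q6} --a--> {q0, q1, q2, q3, q4, q5, q6}  [seen]
{q0, q3, q4, q5, q6} --b--> {q0, q1, q3, q4, q5, q6}  [seen]
{q0, q3, q4, q5, q6} --c--> {q0, q1, q2, q3, q4, q5, q6}  [seen]
{q0, q1, q2, q3, q4, q5, q6} --a--> {q0, q1, q2, q3, q4, q5, q6}  [seen]
{q0, q1, q2, q3, q4, q5, q6} --b--> {q0, q1, q2, q3, q4, q5, q6}  [seen]
{q0, q1, q2, q3, q4, q5, q6} --c--> {q0, q1, q2, q3, q4, q5, q6}  [seen]
Reachable DFA states: {q0}, {q0, q2, q3, q4, q6}, {q0, q1, q3, q4, q5, q6}, {q0, q3, q4, q5, q6}, {q0, q1, q2, q3, q4, q5, q6}.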